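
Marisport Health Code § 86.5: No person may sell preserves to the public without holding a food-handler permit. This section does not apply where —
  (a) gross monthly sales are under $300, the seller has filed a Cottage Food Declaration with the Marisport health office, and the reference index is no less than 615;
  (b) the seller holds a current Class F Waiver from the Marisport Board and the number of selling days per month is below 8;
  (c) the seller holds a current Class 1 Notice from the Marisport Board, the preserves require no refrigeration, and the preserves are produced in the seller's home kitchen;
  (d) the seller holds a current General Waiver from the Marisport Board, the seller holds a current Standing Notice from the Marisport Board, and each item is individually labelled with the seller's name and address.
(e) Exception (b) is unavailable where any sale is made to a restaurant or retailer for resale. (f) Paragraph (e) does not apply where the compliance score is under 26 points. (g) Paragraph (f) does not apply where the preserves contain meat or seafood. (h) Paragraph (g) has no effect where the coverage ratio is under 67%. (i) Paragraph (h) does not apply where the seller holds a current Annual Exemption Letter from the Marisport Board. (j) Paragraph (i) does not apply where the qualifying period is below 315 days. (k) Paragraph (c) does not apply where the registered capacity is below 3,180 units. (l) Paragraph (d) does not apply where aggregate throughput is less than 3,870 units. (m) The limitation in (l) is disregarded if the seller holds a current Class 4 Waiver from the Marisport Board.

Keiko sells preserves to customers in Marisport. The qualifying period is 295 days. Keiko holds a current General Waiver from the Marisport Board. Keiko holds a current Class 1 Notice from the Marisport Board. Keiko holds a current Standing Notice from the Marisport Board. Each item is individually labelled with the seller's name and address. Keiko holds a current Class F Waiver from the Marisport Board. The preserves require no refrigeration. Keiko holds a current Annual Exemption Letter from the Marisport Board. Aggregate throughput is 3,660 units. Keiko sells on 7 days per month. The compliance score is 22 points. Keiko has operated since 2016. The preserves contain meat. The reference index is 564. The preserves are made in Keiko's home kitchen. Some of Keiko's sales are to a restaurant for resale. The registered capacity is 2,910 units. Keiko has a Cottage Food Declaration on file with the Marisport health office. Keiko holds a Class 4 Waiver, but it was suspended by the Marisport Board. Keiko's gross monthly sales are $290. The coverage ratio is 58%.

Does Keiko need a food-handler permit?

No — exception (b) applies; Keiko is not required to hold a food-handler permit.

Exception (a) does not apply: the reference index is 564, short of 615.
Exception (b)'s conditions are all satisfied: a current Class F Waiver is held; the number of selling days per month is 7, below the 8 limit. Considering the limiting provisions: (e) is triggered (some sales are to a restaurant for resale), but is itself disapplied by (f): (f) operates against (e): the compliance score is 22 points, under the 26 points limit. (g) operates (the preserves contain meat), but yields to (h): (h) is engaged — the coverage ratio is 58%, under the 67% limit. (i) applies (a current Annual Exemption Letter is held), but is set aside by (j): (j) is triggered — the qualifying period is 295 days, below the 315 days limit. So (b) applies.
All of (c)'s requirements are met (a current Class 1 Notice is held; the preserves are shelf-stable; the preserves are home-kitchen produced). Turning to paragraph (k): (k) operates against (c): the registered capacity is 2,910 units, below the 3,180 units limit. So (c) is unavailable.
Exception (d): a current General Waiver is held; a current Standing Notice is held; items are individually labelled — every condition holds. But: (l) operates against (d): aggregate throughput is 3,660 units, less than the 3,870 units limit. (m) is not engaged (the Class 4 Waiver is not current), so (l) stands. So (d) is unavailable.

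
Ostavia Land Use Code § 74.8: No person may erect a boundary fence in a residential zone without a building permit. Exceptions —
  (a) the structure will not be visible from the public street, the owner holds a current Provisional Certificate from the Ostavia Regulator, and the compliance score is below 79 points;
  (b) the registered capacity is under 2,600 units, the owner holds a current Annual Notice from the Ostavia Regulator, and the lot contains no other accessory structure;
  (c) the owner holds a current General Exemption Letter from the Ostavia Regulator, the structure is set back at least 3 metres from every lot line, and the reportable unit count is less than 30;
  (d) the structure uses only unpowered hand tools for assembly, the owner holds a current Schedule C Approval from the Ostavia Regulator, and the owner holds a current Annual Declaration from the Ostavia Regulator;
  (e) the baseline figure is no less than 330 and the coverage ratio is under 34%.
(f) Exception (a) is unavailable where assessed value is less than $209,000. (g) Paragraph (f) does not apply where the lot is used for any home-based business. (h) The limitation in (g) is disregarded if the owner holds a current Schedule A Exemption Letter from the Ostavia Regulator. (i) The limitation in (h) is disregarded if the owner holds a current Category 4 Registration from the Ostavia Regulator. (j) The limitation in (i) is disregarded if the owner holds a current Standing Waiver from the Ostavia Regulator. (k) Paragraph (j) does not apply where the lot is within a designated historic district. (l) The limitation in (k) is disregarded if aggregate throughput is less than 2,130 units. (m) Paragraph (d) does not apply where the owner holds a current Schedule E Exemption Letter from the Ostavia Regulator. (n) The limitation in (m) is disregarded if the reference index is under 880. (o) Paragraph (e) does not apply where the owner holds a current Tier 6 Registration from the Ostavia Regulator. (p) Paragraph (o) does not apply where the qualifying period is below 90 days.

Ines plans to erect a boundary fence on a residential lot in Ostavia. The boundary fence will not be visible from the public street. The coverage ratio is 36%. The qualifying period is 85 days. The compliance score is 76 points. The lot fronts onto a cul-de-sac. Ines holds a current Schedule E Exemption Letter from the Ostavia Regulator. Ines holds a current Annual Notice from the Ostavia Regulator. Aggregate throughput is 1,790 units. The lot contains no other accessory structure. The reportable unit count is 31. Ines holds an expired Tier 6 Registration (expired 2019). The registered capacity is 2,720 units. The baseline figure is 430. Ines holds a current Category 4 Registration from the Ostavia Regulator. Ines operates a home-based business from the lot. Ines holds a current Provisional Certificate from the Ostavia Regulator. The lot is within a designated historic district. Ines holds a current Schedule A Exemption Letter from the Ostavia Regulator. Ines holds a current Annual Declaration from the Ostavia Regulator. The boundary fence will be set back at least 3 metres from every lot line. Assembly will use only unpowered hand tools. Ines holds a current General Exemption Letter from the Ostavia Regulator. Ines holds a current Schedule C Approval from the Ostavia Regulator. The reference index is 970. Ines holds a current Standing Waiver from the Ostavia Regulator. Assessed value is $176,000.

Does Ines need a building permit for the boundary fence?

Exception (a) is satisfied on its face — the structure will not be visible from the street; a current Provisional Certificate is held; the compliance score is 76 points, below the 79 points limit. But: (f) operates against (a): assessed value is $176,000, less than the $209,000 limit. (g) would limit (f) — a home-based business operates on the lot — but (h) sets (g) aside: (h) is engaged — a current Schedule A Exemption Letter is held. (i) applies (a current Category 4 Registration is held), but is set aside by (j): (j) operates against (i): a current Standing Waiver is held. (k) is engaged (the lot is in a historic district), but is set aside by (l): (l) operates against (k): aggregate throughput is 1,790 units, less than the 2,130 units limit. So (a) is unavailable.
Exception (b) fails — the registered capacity is 2,720 units, not under 2,600 units.
Exception (c) does not apply: the reportable unit count is 31, not less than 30.
All of (d)'s requirements are met (assembly uses only hand tools; a current Schedule C Approval is held; a current Annual Declaration is held). Turning to paragraphs (m)–(n): (m) applies — a current Schedule E Exemption Letter is held. (n), which would lift (m), does not operate here — the reference index is 970, not under 880. So (d) is unavailable.
Exception (e) does not apply: the coverage ratio is 36%, not under 34%.
Every exception is unavailable, so the rule governs.

Yes — Ines must obtain a building permit.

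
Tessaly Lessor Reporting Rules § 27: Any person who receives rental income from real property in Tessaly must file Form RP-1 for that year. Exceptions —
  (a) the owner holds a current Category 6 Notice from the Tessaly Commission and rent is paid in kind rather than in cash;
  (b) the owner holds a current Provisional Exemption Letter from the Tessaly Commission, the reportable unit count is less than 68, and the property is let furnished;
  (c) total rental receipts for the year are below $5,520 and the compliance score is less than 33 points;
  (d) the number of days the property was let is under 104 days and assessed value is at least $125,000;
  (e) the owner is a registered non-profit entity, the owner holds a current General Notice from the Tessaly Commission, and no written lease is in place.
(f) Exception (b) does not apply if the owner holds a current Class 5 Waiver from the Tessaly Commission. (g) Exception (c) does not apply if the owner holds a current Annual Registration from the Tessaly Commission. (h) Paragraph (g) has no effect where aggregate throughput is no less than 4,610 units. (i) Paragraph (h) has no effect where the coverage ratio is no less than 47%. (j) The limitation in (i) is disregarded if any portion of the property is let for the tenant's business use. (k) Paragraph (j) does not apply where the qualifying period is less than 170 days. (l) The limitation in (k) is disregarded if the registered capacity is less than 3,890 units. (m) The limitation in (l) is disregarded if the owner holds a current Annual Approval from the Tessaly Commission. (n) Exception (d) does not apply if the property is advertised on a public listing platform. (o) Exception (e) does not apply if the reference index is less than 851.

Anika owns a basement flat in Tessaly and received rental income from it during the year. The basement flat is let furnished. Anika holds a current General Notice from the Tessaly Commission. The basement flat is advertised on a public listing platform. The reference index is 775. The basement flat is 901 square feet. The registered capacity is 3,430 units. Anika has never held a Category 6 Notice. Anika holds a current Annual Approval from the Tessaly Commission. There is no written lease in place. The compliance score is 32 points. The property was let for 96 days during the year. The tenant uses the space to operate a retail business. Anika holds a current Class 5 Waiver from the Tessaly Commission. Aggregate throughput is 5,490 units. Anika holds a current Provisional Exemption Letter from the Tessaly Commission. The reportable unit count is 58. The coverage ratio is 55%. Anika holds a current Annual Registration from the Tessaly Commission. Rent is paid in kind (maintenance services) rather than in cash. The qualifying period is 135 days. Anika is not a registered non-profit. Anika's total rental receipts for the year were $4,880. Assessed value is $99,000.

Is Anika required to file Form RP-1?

Yes — Anika must file Form RP-1.

Exception (a) does not apply: no current Category 6 Notice is held.
Exception (b)'s conditions are all satisfied: a current Provisional Exemption Letter is held; the reportable unit count is 58, less than the 68 limit; the property is let furnished. However, paragraph (f) must be considered: (f) operates against (b): a current Class 5 Waiver is held. So (b) is unavailable.
Exception (c)'s conditions are all satisfied: total rental receipts for the year are $4,880, below the $5,520 limit; the compliance score is 32 points, less than the 33 points limit. But applying paragraphs (g)–(m): (g) applies — a current Annual Registration is held. (h) would limit (g) — aggregate throughput is 5,490 units, meeting the 4,610 units threshold — but (i) sets (h) aside: (i) operates against (h): the coverage ratio is 55%, meeting the 47% threshold. (j) operates (the space is let for business use), but is displaced by (k): (k) is triggered — the qualifying period is 135 days, less than the 170 days limit. (l) would limit (k) — the registered capacity is 3,430 units, less than the 3,890 units limit — but (m) sets (l) aside: (m) operates — a current Annual Approval is held. (c) is therefore removed.
Exception (d) fails — assessed value is $99,000, short of $125,000.
Exception (e) does not apply: Anika is not a registered non-profit.
No exception applies. The general rule governs.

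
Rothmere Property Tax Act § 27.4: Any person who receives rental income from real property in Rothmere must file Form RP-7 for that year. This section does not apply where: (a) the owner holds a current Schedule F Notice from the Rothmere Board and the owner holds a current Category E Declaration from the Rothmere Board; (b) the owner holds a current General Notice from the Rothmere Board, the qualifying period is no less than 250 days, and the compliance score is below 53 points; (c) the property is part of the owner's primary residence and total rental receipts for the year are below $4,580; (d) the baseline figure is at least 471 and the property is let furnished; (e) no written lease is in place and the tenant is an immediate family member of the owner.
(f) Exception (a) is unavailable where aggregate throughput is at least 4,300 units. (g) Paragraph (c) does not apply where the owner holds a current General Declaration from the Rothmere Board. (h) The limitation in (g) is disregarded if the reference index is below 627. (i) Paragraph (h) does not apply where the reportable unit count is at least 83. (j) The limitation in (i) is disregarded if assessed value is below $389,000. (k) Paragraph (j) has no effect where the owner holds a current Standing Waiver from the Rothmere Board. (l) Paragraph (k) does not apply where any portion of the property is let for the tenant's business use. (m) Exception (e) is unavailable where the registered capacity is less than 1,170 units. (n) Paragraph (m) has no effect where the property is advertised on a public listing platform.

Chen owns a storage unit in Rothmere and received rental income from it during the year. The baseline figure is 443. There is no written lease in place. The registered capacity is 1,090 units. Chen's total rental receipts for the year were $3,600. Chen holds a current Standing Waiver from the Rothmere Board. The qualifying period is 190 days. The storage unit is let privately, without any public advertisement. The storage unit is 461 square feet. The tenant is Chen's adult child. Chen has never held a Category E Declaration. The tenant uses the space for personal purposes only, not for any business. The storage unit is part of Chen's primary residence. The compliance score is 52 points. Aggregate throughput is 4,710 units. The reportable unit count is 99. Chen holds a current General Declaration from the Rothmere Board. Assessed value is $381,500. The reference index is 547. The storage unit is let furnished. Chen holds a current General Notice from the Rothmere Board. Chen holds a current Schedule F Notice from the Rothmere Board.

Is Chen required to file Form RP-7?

Exception (a) requires that the owner holds a current Category E Declaration from the Rothmere Board; but there is no Category E Declaration in force, so (a) is unavailable.
Exception (b) does not apply: the qualifying period is 190 days, short of 250 days.
All of (c)'s requirements are met (the storage unit is part of the primary residence; total rental receipts for the year are $3,600, below the $4,580 limit). Turning to paragraphs (g)–(l): (g) operates — a current General Declaration is held. (h) would limit (g) — the reference index is 547, below the 627 limit — but (i) sets (h) aside: (i) operates — the reportable unit count is 99, meeting the 83 threshold. (j) is engaged (assessed value is $381,500, below the $389,000 limit), but is displaced by (k): (k) is triggered — a current Standing Waiver is held. (l) is not engaged (the space is used for personal purposes only), so (k) stands. So (c) is unavailable.
Exception (d) requires that the baseline figure is at least 471; but the baseline figure is 443, short of 471, so (d) is unavailable.
Exception (e): there is no written lease; the tenant is an immediate family member — every condition holds. However, paragraphs (m)–(n) must be considered: (m) operates against (e): the registered capacity is 1,090 units, less than the 1,170 units limit. (n), which would lift (m), does not operate here — the property is let privately without advertisement. Exception (e) does not apply.
No exception displaces § 27.4.

Yes — Chen must file Form RP-7.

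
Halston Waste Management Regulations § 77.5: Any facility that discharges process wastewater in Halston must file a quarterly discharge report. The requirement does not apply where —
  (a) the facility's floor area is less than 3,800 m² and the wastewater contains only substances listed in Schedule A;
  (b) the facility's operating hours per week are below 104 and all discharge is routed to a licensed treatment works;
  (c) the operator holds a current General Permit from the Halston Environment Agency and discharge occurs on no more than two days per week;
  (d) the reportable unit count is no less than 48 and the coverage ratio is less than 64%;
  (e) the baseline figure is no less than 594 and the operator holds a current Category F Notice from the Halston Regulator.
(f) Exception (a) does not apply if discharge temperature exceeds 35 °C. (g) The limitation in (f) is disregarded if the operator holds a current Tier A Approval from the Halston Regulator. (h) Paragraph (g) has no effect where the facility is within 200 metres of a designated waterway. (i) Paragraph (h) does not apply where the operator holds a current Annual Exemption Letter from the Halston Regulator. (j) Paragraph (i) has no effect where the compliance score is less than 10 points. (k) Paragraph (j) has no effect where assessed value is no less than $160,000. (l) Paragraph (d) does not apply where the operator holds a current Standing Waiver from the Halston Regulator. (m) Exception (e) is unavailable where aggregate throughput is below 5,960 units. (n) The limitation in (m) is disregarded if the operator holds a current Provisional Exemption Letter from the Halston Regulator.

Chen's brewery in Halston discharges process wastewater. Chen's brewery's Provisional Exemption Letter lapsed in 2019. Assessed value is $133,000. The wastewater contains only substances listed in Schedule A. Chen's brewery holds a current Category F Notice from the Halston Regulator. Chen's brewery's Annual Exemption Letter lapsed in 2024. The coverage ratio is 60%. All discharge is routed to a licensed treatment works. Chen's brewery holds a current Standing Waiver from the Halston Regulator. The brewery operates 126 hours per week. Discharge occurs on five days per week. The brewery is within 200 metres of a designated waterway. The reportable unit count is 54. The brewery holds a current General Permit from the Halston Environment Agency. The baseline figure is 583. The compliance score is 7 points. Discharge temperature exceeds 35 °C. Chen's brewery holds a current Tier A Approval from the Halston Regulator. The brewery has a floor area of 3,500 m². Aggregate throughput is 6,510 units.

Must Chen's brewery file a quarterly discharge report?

All of (a)'s requirements are met (the facility's floor area is 3,500 m², less than the 3,800 m² limit; the wastewater is Schedule-A-only). However, paragraphs (f)–(k) must be considered: (f) operates against (a): discharge temperature exceeds 35 °C. (g) operates (a current Tier A Approval is held), but yields to (h): (h) operates against (g): the brewery is within 200 m of a designated waterway. (i) is not triggered (no current Annual Exemption Letter is held), so (h) stands. (a) is therefore removed.
Exception (b) requires that the facility's operating hours per week are below 104; but the facility's operating hours per week are 126, not below 104, so (b) is unavailable.
Exception (c) requires that discharge occurs on no more than two days per week; but discharge occurs on five days per week, so (c) is unavailable.
All of (d)'s requirements are met (the reportable unit count is 54, meeting the 48 threshold; the coverage ratio is 60%, less than the 64% limit). But: (l) operates — a current Standing Waiver is held. So (d) is unavailable.
Exception (e) does not apply: the baseline figure is 583, short of 594.
No exception displaces § 77.5.

Yes — Chen's brewery must file a quarterly discharge report.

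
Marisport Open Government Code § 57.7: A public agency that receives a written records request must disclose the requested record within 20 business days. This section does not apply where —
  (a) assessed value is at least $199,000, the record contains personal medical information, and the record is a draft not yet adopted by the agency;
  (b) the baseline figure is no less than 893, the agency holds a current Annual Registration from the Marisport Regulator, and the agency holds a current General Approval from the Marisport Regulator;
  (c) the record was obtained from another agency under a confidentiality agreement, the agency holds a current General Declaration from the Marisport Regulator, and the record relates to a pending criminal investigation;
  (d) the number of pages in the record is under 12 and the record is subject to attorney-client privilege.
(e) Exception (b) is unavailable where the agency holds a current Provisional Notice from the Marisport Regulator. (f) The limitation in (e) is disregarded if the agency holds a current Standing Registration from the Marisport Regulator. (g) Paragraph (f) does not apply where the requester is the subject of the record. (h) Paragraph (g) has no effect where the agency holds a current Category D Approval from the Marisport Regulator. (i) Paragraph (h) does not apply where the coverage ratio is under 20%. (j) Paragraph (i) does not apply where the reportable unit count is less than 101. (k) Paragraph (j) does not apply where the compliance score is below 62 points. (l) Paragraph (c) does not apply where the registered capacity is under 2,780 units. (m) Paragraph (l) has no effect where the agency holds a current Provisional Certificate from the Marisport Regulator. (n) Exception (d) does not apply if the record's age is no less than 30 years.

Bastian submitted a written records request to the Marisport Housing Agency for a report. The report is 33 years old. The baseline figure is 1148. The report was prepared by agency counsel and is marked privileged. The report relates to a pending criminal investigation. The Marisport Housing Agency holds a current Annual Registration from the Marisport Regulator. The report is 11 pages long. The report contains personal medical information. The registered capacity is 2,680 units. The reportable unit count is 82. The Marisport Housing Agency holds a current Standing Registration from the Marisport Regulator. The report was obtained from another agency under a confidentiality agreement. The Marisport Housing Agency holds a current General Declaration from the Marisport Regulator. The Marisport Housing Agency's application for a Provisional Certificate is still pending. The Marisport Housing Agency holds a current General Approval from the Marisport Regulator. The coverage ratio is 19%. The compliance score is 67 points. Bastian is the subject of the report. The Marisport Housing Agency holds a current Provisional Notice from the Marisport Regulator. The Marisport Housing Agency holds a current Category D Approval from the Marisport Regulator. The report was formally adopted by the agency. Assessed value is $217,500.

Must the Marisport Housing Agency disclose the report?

Exception (a) does not apply: the report has been formally adopted.
Exception (b): the baseline figure is 1,148, meeting the 893 threshold; a current Annual Registration is held; a current General Approval is held — every condition holds. Applying paragraphs (e)–(k): (e) would limit (b) — a current Provisional Notice is held — but (f) sets (e) aside: (f) operates against (e): a current Standing Registration is held. (g) would limit (f) — Bastian is the subject of the report — but (h) sets (g) aside: (h) operates — a current Category D Approval is held. (i) would limit (h) — the coverage ratio is 19%, under the 20% limit — but (j) sets (i) aside: (j) operates against (i): the reportable unit count is 82, less than the 101 limit. (k), which would lift (j), is inapplicable — the compliance score is 67 points, not below 62 points. So (b) applies.
All of (c)'s requirements are met (the report was obtained under a confidentiality agreement; a current General Declaration is held; the report relates to a pending investigation). But: (l) applies — the registered capacity is 2,680 units, under the 2,780 units limit. (m) is not engaged (the Provisional Certificate is not current), so (l) stands. (c) is therefore removed.
Exception (d): the number of pages in the record is 11, under the 12 limit; the report is privileged — every condition holds. However, paragraph (n) must be considered: (n) operates against (d): the record's age is 33 years, meeting the 30 years threshold. So (d) is unavailable.

No — exception (b) applies; the Marisport Housing Agency is not required to disclose the report.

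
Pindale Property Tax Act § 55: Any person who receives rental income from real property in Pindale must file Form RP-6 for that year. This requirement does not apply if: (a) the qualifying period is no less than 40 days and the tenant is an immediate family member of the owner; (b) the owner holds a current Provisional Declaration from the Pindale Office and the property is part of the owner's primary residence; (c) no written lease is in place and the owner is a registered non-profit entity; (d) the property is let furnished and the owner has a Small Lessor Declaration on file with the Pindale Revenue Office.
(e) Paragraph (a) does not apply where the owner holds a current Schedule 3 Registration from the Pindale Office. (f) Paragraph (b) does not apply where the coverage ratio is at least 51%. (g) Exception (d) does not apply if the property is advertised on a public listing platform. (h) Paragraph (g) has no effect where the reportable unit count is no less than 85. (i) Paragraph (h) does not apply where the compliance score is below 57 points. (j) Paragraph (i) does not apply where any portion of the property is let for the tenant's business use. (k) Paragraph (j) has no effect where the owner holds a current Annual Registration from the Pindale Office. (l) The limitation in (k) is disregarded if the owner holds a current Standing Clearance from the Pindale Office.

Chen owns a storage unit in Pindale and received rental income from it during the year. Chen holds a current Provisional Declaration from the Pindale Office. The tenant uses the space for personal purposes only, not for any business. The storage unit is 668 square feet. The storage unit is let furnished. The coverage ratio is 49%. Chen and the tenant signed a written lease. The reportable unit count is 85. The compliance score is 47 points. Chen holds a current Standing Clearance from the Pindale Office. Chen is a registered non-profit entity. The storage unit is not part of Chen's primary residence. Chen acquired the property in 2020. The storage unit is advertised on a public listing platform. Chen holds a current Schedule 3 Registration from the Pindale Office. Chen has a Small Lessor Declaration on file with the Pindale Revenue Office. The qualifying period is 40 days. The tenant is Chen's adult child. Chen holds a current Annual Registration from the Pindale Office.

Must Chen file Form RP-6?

Yes — Chen must file Form RP-6.

Exception (a)'s conditions are all satisfied: the qualifying period is 40 days, meeting the 40 days threshold; the tenant is an immediate family member. However, paragraph (e) must be considered: (e) operates against (a): a current Schedule 3 Registration is held. (a) is therefore removed.
Exception (b) requires that the property is part of the owner's primary residence; but the storage unit is not part of the primary residence, so (b) is unavailable.
Exception (c) does not apply: a written lease is in place.
All of (d)'s requirements are met (the property is let furnished; a Small Lessor Declaration is on file). But: (g) operates against (d): the property is publicly advertised. (h) would limit (g) — the reportable unit count is 85, meeting the 85 threshold — but (i) sets (h) aside: (i) operates against (h): the compliance score is 47 points, below the 57 points limit. (j), which would lift (i), is not engaged — the space is used for personal purposes only. Exception (d) does not apply.
Every exception is unavailable, so the rule governs.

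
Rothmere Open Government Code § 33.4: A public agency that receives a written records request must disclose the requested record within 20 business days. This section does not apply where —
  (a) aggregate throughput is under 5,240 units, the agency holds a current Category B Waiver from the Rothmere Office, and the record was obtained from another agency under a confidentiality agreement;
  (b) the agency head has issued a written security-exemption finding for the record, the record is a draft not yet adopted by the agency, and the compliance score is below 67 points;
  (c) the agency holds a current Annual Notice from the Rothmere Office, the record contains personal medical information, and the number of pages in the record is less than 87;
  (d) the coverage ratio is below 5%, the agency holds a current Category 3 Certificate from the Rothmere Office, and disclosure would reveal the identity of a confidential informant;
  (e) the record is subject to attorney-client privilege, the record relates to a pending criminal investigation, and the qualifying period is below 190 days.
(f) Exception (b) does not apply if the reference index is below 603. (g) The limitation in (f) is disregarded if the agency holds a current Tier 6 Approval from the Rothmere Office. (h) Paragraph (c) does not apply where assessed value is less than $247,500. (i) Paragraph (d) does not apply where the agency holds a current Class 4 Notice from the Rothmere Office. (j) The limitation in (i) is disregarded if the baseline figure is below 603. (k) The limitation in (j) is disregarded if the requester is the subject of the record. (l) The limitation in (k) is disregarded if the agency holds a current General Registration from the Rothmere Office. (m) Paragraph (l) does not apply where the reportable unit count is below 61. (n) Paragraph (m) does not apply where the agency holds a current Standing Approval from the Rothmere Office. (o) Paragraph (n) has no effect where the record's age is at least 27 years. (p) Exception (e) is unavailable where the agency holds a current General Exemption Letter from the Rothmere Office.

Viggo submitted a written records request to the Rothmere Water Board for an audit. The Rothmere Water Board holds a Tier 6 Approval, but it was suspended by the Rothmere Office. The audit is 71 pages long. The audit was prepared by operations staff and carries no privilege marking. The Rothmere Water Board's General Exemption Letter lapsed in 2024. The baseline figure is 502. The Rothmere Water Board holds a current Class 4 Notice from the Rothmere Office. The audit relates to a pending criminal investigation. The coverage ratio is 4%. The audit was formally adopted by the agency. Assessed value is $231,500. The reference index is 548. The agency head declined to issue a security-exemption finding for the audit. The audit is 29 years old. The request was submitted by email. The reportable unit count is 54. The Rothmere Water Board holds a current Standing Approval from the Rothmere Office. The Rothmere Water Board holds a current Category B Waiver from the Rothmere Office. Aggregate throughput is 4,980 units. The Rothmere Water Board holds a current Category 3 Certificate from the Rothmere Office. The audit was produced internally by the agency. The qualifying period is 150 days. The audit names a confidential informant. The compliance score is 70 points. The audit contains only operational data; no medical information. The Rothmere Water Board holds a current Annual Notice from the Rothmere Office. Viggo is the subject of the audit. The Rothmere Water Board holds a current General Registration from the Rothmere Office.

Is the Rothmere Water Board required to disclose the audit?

Exception (a) requires that the record was obtained from another agency under a confidentiality agreement; but the audit was produced internally, so (a) is unavailable.
Exception (b) does not apply: the agency head declined to issue a security-exemption finding.
Exception (c) does not apply: the audit contains only operational data.
Exception (d)'s conditions are all satisfied: the coverage ratio is 4%, below the 5% limit; a current Category 3 Certificate is held; the audit names a confidential informant. But applying paragraphs (i)–(o): (i) operates against (d): a current Class 4 Notice is held. (j) would limit (i) — the baseline figure is 502, below the 603 limit — but (k) sets (j) aside: (k) applies — Viggo is the subject of the audit. (l) would limit (k) — a current General Registration is held — but (m) sets (l) aside: (m) operates — the reportable unit count is 54, below the 61 limit. (n) would limit (m) — a current Standing Approval is held — but (o) sets (n) aside: (o) is triggered — the record's age is 29 years, meeting the 27 years threshold. (d) is therefore removed.
Exception (e) does not apply: the audit carries no privilege marking.
None of the exceptions is available; § 33.4 applies in full.

Yes — the Rothmere Water Board must disclose the audit.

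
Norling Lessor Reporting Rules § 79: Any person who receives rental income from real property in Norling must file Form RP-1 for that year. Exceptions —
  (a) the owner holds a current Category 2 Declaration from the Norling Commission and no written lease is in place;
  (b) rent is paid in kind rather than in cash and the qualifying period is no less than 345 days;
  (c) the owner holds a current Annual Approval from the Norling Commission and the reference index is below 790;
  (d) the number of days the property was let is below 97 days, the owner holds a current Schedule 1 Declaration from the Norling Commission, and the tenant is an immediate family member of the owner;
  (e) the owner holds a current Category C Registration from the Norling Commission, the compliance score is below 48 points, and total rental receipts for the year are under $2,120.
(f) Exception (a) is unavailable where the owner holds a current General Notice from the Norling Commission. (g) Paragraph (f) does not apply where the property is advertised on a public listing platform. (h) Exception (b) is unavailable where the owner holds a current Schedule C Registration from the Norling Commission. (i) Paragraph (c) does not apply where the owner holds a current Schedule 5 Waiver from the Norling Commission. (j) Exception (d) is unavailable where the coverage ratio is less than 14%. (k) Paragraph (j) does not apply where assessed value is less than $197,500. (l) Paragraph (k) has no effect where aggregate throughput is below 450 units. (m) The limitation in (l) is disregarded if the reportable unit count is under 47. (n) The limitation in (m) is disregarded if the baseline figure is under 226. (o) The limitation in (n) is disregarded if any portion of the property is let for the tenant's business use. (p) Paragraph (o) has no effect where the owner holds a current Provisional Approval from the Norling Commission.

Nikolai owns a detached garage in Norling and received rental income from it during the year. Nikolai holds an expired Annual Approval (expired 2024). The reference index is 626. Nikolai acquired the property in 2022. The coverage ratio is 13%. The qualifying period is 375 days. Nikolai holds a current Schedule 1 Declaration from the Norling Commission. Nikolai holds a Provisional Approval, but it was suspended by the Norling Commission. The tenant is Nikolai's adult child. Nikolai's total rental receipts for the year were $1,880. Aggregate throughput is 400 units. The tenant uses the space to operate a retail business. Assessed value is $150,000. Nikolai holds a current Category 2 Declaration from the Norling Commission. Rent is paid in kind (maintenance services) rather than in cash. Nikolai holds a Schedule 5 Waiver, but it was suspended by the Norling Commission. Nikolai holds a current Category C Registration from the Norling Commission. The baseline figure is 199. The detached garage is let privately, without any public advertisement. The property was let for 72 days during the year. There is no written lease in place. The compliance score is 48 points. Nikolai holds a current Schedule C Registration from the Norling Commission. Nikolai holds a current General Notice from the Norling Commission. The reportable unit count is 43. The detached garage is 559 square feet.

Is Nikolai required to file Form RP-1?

No — exception (d) applies; Nikolai is not required to file Form RP-1.

Exception (a)'s conditions are all satisfied: a current Category 2 Declaration is held; there is no written lease. But applying paragraphs (f)–(g): (f) is engaged — a current General Notice is held. (g) is not engaged (the property is let privately without advertisement), so (f) stands. Exception (a) does not apply.
Exception (b)'s conditions are all satisfied: rent is paid in kind; the qualifying period is 375 days, meeting the 345 days threshold. But: (h) operates against (b): a current Schedule C Registration is held. Exception (b) does not apply.
Exception (c) fails — there is no Annual Approval in force.
All of (d)'s requirements are met (the number of days the property was let is 72 days, below the 97 days limit; a current Schedule 1 Declaration is held; the tenant is an immediate family member). Applying paragraphs (j)–(p): (j) operates (the coverage ratio is 13%, less than the 14% limit), but is set aside by (k): (k) operates against (j): assessed value is $150,000, less than the $197,500 limit. (l) would limit (k) — aggregate throughput is 400 units, below the 450 units limit — but (m) sets (l) aside: (m) applies — the reportable unit count is 43, under the 47 limit. (n) would limit (m) — the baseline figure is 199, under the 226 limit — but (o) sets (n) aside: (o) operates against (n): the space is let for business use. (p), which would lift (o), does not operate here — the Provisional Approval is not current. (d) remains available.
Exception (e) fails — the compliance score is 48 points, not below 48 points.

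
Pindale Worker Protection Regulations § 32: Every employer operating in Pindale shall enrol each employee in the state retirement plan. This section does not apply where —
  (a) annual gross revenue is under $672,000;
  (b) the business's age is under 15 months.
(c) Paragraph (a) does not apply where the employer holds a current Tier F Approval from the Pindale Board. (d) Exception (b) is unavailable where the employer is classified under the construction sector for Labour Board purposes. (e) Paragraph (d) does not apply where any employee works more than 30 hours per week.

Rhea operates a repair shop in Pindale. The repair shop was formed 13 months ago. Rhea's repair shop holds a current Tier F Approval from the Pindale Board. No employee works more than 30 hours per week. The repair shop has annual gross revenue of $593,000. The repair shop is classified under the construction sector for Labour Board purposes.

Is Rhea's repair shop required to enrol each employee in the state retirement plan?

Yes — Rhea's repair shop must enrol each employee in the state retirement plan.

Exception (a): annual gross revenue is $593,000, under the $672,000 limit — every condition holds. But applying paragraph (c): (c) is triggered — a current Tier F Approval is held. So (a) is unavailable.
All of (b)'s requirements are met (the business's age is 13 months, under the 15 months limit). But: (d) is triggered — the repair shop is classified under the construction sector. (e), which would lift (d), is not engaged — no employee exceeds 30 hours/week. Exception (b) does not apply.
None of the exceptions is available; § 32 applies in full.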